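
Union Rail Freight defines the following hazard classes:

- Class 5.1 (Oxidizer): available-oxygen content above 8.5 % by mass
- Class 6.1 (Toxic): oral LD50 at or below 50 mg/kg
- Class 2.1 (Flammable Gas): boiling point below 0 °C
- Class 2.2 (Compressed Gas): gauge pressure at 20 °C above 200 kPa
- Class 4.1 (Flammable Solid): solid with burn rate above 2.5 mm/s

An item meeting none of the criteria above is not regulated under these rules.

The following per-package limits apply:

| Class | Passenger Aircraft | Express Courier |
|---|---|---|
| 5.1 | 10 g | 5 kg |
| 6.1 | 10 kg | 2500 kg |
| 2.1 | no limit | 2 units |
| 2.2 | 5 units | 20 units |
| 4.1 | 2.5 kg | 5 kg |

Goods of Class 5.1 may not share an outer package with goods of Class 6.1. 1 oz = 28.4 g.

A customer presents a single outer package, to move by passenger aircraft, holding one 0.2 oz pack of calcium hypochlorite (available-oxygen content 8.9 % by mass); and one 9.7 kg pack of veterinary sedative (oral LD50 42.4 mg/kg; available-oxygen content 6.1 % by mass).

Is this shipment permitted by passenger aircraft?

No

Available-oxygen content 8.9 % by mass meets the Class 5.1 criterion (Oxidizer), so the calcium hypochlorite is Class 5.1.
The veterinary sedative has oral LD50 42.4 mg/kg, which is ≤ 50 mg/kg, so it is Class 6.1 (Toxic).
Class 5.1 quantity: one 0.2 oz pack = 5.68 g.
5.68 g is within the passenger aircraft limit of 10 g for Class 5.1.
Class 6.1 quantity: 9.7 kg.
9.7 kg ≤ 10 kg (passenger aircraft limit, Class 6.1) — within limit.
Class 5.1 and Class 6.1 may not share an outer package.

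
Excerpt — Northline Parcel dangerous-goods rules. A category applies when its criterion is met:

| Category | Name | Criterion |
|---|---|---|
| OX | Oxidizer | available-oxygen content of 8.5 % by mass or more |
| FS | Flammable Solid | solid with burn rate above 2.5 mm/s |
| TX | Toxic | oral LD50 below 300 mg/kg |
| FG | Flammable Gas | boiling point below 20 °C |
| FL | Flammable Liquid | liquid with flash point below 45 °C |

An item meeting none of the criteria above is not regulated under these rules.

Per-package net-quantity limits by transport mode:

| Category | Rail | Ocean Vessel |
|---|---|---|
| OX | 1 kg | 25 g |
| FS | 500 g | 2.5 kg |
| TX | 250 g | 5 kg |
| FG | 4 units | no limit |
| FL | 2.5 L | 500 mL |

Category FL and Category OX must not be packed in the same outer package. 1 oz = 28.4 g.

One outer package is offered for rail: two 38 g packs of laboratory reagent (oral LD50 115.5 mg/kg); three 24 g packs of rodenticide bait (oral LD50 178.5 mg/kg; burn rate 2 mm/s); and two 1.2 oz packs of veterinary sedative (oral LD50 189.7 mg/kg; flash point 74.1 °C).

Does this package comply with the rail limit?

Yes

Laboratory reagent: oral LD50 115.5 mg/kg < 300 mg/kg → Category TX (Toxic).
The rodenticide bait has oral LD50 178.5 mg/kg, which is < 300 mg/kg, so it is Category TX (Toxic).
Veterinary sedative: oral LD50 189.7 mg/kg < 300 mg/kg → Category TX (Toxic).
Category TX net quantity: (two 38 g packs = 76 g) + (three 24 g packs = 72 g) + (two 1.2 oz packs = 68.16 g) = 216.16 g.
That is within the Category TX rail limit of 250 g.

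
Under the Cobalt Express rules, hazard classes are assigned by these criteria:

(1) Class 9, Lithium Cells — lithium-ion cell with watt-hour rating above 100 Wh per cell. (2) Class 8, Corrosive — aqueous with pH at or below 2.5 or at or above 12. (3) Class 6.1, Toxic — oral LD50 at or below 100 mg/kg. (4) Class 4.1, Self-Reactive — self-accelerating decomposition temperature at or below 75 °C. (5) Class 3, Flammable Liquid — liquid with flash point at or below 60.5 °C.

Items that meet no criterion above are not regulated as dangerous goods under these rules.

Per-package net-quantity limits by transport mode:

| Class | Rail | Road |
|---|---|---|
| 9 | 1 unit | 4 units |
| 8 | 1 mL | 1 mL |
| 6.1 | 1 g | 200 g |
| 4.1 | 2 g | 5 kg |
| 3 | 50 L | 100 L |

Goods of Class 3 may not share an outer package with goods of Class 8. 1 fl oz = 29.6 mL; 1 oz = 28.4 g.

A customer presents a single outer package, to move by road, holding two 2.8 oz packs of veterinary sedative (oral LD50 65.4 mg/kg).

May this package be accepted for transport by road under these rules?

The veterinary sedative has oral LD50 65.4 mg/kg, which is ≤ 100 mg/kg, so it is Class 6.1 (Toxic).
Class 6.1 quantity: two 2.8 oz packs = 159.04 g.
That is within the Class 6.1 road limit of 200 g.

Yes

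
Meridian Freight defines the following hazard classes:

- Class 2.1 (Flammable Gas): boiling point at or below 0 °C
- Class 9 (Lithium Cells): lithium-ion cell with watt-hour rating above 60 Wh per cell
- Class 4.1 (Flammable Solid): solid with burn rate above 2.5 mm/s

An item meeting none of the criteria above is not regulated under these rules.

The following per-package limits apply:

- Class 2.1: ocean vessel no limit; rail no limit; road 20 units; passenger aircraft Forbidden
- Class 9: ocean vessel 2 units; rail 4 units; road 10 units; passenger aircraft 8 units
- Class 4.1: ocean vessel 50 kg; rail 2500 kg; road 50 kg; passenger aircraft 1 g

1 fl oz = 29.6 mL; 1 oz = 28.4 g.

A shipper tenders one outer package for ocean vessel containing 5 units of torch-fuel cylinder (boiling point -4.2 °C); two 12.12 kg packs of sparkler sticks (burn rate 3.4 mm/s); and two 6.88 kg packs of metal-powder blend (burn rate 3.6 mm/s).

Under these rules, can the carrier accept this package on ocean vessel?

Yes

Boiling point -4.2 °C meets the Class 2.1 criterion (Flammable Gas), so the torch-fuel cylinder is Class 2.1.
Sparkler sticks: burn rate 3.4 mm/s > 2.5 mm/s → Class 4.1 (Flammable Solid).
Burn rate 3.6 mm/s meets the Class 4.1 criterion (Flammable Solid), so the metal-powder blend is Class 4.1.
Total Class 4.1: (two 12.12 kg packs = 24.24 kg) + (two 6.88 kg packs = 13.76 kg) = 38 kg.
38 kg ≤ 50 kg (ocean vessel limit, Class 4.1) — within limit.
Class 2.1 quantity: 5 units.
Class 2.1 has no per-package limit by ocean vessel.
Every hazard class is within its ocean vessel limit and no segregation rule is violated.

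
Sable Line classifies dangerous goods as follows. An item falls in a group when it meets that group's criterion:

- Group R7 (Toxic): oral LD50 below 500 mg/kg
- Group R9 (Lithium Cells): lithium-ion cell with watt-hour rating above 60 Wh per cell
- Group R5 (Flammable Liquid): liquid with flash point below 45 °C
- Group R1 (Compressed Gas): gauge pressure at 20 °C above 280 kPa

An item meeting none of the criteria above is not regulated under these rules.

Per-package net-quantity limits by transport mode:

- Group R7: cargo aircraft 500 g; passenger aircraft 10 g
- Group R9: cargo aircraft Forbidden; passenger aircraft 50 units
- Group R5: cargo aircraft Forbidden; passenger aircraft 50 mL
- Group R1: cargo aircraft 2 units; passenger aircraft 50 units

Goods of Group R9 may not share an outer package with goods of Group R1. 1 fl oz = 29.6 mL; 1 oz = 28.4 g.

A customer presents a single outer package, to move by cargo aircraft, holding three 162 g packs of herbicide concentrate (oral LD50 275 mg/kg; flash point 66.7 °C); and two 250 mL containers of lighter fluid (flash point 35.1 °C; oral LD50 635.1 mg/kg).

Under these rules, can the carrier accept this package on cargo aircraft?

Oral LD50 275 mg/kg meets the Group R7 criterion (Toxic), so the herbicide concentrate is Group R7.
Lighter fluid: flash point 35.1 °C < 45 °C → Group R5 (Flammable Liquid).
Group R5 quantity: two 250 mL containers = 500 mL.
Group R5 is Forbidden by cargo aircraft.
Group R7 quantity: three 162 g packs = 486 g.
That is within the Group R7 cargo aircraft limit of 500 g.
The segregation rule (Group R9 with Group R1) does not apply to Group R5 with Group R7.

No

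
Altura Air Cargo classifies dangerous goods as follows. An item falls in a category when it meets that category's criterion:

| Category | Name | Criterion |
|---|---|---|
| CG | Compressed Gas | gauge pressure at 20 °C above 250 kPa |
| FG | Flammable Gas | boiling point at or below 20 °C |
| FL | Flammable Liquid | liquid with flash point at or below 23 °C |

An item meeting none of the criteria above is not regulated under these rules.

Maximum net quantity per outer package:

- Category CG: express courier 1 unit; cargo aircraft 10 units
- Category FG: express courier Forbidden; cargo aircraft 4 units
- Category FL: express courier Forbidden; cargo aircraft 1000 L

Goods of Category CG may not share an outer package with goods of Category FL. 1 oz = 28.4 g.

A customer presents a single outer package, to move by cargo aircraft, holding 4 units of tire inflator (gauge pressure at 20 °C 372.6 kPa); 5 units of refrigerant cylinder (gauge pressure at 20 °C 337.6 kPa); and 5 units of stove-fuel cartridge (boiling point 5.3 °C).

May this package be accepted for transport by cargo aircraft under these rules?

The tire inflator has gauge pressure at 20 °C 372.6 kPa, which is > 250 kPa, so it is Category CG (Compressed Gas).
Refrigerant cylinder: gauge pressure at 20 °C 337.6 kPa > 250 kPa → Category CG (Compressed Gas).
Boiling point 5.3 °C meets the Category FG criterion (Flammable Gas), so the stove-fuel cartridge is Category FG.
Category CG net quantity: 4 units + 5 units = 9 units.
That is within the Category CG cargo aircraft limit of 10 units.
Category FG quantity: 5 units.
5 units exceeds the cargo aircraft limit of 4 units for Category FG.
The segregation rule (Category CG with Category FL) does not apply to Category CG with Category FG.

No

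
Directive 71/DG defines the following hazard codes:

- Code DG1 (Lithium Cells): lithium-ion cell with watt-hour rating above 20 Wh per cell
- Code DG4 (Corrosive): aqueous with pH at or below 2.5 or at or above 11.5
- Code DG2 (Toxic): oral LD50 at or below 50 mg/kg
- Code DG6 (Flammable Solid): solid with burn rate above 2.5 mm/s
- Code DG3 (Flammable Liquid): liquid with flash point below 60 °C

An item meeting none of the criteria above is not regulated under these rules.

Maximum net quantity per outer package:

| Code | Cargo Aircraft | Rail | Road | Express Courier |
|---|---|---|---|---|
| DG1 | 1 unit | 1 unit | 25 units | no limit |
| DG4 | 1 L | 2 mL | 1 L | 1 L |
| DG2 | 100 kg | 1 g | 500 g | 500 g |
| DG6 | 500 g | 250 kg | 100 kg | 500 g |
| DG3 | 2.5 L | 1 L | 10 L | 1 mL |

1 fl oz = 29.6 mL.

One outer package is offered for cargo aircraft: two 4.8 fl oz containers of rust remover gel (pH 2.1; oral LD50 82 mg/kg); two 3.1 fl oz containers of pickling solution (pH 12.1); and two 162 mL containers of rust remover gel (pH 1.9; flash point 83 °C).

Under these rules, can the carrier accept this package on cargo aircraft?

Yes

The rust remover gel has pH 2.1, which is ≤ 2.5, so it is Code DG4 (Corrosive).
pH 12.1 meets the Code DG4 criterion (Corrosive), so the pickling solution is Code DG4.
pH 1.9 meets the Code DG4 criterion (Corrosive), so the rust remover gel is Code DG4.
Total Code DG4: (two 4.8 fl oz containers = 284.16 mL) + (two 3.1 fl oz containers = 183.52 mL) + (two 162 mL containers = 324 mL) = 791.68 mL.
791.68 mL ≤ 1 L (cargo aircraft limit, Code DG4) — within limit.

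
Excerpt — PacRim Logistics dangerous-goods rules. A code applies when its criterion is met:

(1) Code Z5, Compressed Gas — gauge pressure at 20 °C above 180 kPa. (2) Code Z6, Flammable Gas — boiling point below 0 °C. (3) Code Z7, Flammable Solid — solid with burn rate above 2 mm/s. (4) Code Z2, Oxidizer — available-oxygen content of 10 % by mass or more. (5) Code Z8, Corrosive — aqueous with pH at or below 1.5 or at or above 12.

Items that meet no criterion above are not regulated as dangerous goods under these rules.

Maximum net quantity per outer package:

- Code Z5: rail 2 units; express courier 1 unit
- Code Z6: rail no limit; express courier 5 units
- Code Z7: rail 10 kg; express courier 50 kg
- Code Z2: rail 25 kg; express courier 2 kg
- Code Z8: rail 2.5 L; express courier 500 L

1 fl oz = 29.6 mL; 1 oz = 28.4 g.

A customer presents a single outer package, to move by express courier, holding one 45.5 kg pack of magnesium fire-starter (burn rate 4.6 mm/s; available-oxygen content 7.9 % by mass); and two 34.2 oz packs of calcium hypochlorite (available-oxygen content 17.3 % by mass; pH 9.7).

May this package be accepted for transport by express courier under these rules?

Burn rate 4.6 mm/s meets the Code Z7 criterion (Flammable Solid), so the magnesium fire-starter is Code Z7.
The calcium hypochlorite has available-oxygen content 17.3 % by mass, which is ≥ 10 % by mass, so it is Code Z2 (Oxidizer).
Code Z2 quantity: two 34.2 oz packs = 1942.56 g.
That is within the Code Z2 express courier limit of 2 kg.
Code Z7 quantity: 45.5 kg.
45.5 kg is within the express courier limit of 50 kg for Code Z7.
Every hazard code is within its express courier limit and no segregation rule is violated.

Yes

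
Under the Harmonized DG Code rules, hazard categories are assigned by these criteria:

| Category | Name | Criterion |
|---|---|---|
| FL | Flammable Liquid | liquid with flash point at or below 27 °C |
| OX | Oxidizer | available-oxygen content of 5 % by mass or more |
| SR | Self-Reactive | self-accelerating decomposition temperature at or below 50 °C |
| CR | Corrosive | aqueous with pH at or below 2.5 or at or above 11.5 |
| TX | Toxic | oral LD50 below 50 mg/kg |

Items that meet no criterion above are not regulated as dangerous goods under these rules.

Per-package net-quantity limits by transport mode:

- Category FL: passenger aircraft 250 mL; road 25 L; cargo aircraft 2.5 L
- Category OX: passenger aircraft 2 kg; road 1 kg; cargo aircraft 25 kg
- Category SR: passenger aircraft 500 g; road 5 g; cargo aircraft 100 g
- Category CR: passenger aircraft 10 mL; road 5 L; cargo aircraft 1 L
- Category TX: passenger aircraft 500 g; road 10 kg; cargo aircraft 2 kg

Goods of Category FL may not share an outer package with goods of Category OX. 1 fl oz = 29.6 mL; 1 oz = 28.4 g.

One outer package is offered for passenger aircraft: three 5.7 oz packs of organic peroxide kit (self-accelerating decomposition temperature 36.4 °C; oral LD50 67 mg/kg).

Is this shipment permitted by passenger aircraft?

Self-accelerating decomposition temperature 36.4 °C meets the Category SR criterion (Self-Reactive), so the organic peroxide kit is Category SR.
Category SR quantity: three 5.7 oz packs = 485.64 g.
485.64 g ≤ 500 g (passenger aircraft limit, Category SR) — within limit.

Yes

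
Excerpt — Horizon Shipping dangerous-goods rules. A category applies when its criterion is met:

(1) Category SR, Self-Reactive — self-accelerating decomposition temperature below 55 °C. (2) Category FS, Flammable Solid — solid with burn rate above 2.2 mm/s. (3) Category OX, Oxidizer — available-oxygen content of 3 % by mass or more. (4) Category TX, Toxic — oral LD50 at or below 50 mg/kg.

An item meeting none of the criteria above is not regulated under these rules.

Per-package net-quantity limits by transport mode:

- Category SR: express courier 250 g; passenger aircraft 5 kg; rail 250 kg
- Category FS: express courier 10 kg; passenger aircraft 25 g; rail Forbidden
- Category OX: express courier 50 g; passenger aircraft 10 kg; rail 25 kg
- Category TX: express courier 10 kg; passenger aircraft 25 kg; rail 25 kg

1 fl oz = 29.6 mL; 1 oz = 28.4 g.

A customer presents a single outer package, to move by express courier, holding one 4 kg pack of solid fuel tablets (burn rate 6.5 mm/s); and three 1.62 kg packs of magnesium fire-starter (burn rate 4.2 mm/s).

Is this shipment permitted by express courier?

Yes

Solid fuel tablets: burn rate 6.5 mm/s > 2.2 mm/s → Category FS (Flammable Solid).
Magnesium fire-starter: burn rate 4.2 mm/s > 2.2 mm/s → Category FS (Flammable Solid).
Total Category FS: 4 kg + (three 1.62 kg packs = 4.86 kg) = 8.86 kg.
That is within the Category FS express courier limit of 10 kg.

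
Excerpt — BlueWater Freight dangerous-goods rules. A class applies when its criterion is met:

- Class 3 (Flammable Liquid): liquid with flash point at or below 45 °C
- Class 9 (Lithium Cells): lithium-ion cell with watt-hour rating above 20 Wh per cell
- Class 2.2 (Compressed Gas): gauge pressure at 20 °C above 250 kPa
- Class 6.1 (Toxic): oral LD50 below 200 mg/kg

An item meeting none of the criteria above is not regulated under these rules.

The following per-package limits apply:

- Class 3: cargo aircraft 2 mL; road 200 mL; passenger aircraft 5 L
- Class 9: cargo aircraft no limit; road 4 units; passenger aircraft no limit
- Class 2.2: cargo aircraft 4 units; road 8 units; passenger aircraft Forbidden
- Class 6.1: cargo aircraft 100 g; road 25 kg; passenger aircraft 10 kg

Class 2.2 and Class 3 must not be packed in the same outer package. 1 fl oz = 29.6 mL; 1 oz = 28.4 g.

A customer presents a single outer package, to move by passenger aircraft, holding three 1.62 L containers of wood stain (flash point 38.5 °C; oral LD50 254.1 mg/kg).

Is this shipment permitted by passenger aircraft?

The wood stain has flash point 38.5 °C, which is ≤ 45 °C, so it is Class 3 (Flammable Liquid).
Class 3 quantity: three 1.62 L containers = 4.86 L.
That is within the Class 3 passenger aircraft limit of 5 L.

Yes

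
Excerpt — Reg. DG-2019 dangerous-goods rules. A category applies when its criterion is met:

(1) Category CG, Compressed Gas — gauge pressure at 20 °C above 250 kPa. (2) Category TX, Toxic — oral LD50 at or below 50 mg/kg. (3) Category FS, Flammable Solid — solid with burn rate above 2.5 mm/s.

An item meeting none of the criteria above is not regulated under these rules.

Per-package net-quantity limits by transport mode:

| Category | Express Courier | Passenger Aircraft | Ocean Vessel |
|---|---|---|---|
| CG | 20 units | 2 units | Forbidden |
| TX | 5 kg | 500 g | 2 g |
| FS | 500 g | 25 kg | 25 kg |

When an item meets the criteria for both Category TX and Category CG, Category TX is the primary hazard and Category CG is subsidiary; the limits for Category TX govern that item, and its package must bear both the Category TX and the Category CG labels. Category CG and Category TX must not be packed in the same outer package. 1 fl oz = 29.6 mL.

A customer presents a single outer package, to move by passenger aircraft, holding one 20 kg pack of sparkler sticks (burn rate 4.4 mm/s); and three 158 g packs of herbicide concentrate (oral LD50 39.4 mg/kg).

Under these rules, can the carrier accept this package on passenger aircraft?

The sparkler sticks have burn rate 4.4 mm/s, which is > 2.5 mm/s, so they are Category FS (Flammable Solid).
The herbicide concentrate has oral LD50 39.4 mg/kg, which is ≤ 50 mg/kg, so it is Category TX (Toxic).
Category FS quantity: 20 kg.
That is within the Category FS passenger aircraft limit of 25 kg.
Category TX quantity: three 158 g packs = 474 g.
474 g is within the passenger aircraft limit of 500 g for Category TX.
The segregation rule (Category CG with Category TX) does not apply to Category FS with Category TX.
Every hazard category is within its passenger aircraft limit and no segregation rule is violated.

Yes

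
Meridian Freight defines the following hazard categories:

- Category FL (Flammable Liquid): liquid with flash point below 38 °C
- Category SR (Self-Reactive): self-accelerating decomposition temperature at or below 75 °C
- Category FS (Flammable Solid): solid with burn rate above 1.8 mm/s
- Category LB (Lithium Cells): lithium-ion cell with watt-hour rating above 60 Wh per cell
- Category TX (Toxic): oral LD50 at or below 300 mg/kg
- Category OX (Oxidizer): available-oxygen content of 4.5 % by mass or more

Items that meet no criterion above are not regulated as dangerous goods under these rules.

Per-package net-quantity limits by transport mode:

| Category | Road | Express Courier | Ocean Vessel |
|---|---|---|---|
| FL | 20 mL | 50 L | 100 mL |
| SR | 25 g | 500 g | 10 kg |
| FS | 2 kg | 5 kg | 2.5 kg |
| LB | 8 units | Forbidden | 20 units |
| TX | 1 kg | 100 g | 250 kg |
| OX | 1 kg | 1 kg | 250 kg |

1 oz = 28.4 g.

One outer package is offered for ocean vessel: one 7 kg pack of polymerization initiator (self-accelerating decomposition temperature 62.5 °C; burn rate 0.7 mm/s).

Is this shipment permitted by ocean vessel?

Self-accelerating decomposition temperature 62.5 °C meets the Category SR criterion (Self-Reactive), so the polymerization initiator is Category SR.
Category SR quantity: 7 kg.
7 kg is within the ocean vessel limit of 10 kg for Category SR.

Yes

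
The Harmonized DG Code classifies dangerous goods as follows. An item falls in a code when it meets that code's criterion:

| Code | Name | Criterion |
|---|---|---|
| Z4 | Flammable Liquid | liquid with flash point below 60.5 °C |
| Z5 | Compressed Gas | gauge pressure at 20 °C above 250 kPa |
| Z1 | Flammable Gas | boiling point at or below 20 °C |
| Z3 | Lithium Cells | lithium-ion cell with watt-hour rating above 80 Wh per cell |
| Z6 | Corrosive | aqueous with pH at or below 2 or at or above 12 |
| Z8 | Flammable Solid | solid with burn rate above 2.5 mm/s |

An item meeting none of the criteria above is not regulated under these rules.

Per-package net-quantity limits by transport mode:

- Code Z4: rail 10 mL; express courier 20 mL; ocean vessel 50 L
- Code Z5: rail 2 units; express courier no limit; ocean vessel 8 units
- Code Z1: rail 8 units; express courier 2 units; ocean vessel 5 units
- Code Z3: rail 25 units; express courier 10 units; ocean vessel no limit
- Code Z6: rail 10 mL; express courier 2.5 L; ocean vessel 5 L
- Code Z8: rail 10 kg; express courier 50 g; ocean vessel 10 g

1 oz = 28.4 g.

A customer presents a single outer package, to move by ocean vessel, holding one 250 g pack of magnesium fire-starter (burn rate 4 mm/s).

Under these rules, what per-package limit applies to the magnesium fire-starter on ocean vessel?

10 g

Burn rate 4 mm/s meets the Code Z8 criterion (Flammable Solid), so the magnesium fire-starter is Code Z8.
The ocean vessel limit for Code Z8 is 10 g.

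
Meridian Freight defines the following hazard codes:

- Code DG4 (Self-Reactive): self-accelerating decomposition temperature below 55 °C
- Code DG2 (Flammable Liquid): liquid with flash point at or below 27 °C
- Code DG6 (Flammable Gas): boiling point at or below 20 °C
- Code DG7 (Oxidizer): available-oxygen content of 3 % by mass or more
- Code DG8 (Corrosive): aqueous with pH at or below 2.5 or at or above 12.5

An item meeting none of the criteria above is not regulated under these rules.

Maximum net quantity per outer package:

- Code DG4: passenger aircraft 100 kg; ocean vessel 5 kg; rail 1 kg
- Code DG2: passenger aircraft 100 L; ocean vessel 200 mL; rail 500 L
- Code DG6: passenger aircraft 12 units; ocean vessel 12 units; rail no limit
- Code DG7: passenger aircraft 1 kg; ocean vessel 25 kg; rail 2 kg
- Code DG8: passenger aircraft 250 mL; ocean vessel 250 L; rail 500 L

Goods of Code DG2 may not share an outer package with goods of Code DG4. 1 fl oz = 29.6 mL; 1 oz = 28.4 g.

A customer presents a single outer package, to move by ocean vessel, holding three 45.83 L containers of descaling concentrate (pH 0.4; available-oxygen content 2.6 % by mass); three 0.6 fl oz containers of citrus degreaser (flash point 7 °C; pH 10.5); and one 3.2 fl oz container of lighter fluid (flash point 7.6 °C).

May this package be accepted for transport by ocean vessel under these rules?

Descaling concentrate: pH 0.4 ≤ 2.5 → Code DG8 (Corrosive).
With flash point 7 °C (≤ 27 °C), the citrus degreaser falls in Code DG2.
Lighter fluid: flash point 7.6 °C ≤ 27 °C → Code DG2 (Flammable Liquid).
Code DG2 net quantity: (three 0.6 fl oz containers = 53.28 mL) + (one 3.2 fl oz container = 94.72 mL) = 148 mL.
148 mL ≤ 200 mL (ocean vessel limit, Code DG2) — within limit.
Code DG8 quantity: three 45.83 L containers = 137.49 L.
137.49 L is within the ocean vessel limit of 250 L for Code DG8.
The segregation rule (Code DG2 with Code DG4) does not apply to Code DG2 with Code DG8.
Every hazard code is within its ocean vessel limit and no segregation rule is violated.

Yes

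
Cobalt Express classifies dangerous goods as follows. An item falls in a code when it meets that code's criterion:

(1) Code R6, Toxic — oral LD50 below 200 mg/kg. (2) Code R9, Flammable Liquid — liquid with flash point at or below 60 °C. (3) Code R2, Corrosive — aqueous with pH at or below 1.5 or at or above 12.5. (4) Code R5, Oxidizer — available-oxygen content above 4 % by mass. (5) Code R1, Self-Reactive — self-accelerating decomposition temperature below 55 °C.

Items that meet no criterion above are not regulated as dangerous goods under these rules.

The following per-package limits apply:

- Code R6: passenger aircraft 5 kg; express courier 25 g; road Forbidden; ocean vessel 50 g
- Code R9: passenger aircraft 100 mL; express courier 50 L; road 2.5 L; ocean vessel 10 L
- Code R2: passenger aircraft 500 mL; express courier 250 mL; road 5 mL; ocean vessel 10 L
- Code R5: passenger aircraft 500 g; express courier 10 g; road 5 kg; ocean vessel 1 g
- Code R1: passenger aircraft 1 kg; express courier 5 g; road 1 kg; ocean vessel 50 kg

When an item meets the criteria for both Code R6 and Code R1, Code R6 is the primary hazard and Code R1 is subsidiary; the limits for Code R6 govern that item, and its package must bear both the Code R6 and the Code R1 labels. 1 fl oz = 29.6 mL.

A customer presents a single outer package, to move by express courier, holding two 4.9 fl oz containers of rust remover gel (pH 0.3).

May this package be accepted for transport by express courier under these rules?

No

With pH 0.3 (≤ 1.5), the rust remover gel falls in Code R2.
Code R2 quantity: two 4.9 fl oz containers = 290.08 mL.
That exceeds the Code R2 express courier limit of 250 mL.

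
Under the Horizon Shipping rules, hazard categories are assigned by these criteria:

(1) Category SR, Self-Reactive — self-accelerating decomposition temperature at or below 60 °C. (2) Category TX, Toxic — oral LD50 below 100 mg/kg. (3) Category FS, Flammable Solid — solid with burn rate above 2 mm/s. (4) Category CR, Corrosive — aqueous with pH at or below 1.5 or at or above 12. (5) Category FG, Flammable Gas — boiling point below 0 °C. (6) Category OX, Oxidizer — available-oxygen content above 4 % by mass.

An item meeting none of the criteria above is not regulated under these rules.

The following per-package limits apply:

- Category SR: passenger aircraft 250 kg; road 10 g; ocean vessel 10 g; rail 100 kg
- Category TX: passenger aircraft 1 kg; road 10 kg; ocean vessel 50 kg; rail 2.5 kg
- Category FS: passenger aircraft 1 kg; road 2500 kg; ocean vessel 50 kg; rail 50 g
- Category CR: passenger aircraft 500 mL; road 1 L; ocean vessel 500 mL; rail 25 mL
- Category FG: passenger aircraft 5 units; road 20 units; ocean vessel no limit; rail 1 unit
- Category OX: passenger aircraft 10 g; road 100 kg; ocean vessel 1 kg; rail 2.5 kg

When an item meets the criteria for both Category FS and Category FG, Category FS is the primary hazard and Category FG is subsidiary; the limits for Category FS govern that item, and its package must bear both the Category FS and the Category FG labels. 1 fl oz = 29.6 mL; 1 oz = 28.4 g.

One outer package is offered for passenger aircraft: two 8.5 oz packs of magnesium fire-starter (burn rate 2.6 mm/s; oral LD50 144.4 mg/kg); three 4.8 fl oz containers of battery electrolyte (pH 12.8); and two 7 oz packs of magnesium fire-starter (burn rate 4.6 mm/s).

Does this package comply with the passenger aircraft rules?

With burn rate 2.6 mm/s (> 2 mm/s), the magnesium fire-starter falls in Category FS.
The battery electrolyte has pH 12.8, which is ≥ 12, so it is Category CR (Corrosive).
Magnesium fire-starter: burn rate 4.6 mm/s > 2 mm/s → Category FS (Flammable Solid).
Category CR quantity: three 4.8 fl oz containers = 426.24 mL.
That is within the Category CR passenger aircraft limit of 500 mL.
Category FS net quantity: (two 8.5 oz packs = 482.8 g) + (two 7 oz packs = 397.6 g) = 880.4 g.
That is within the Category FS passenger aircraft limit of 1 kg.
Every hazard category is within its passenger aircraft limit and no segregation rule is violated.

Yes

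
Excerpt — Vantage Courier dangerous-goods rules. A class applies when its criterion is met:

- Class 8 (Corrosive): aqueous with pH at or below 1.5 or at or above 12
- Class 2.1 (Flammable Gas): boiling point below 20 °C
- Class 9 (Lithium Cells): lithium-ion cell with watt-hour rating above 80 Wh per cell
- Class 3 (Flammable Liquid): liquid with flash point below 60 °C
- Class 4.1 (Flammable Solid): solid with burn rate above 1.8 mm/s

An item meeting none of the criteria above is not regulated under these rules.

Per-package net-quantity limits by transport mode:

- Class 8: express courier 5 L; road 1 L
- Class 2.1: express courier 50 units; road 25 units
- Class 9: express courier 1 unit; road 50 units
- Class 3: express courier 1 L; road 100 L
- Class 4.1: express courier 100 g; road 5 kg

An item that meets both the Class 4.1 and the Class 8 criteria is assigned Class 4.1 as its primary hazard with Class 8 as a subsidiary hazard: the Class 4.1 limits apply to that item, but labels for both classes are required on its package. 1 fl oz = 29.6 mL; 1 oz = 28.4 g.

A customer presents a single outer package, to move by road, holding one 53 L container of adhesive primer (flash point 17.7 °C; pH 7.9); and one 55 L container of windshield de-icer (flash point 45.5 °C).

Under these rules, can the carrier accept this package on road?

No

Adhesive primer: flash point 17.7 °C < 60 °C → Class 3 (Flammable Liquid).
Flash point 45.5 °C meets the Class 3 criterion (Flammable Liquid), so the windshield de-icer is Class 3.
Total Class 3: 53 L + 55 L = 108 L.
108 L exceeds the road limit of 100 L for Class 3.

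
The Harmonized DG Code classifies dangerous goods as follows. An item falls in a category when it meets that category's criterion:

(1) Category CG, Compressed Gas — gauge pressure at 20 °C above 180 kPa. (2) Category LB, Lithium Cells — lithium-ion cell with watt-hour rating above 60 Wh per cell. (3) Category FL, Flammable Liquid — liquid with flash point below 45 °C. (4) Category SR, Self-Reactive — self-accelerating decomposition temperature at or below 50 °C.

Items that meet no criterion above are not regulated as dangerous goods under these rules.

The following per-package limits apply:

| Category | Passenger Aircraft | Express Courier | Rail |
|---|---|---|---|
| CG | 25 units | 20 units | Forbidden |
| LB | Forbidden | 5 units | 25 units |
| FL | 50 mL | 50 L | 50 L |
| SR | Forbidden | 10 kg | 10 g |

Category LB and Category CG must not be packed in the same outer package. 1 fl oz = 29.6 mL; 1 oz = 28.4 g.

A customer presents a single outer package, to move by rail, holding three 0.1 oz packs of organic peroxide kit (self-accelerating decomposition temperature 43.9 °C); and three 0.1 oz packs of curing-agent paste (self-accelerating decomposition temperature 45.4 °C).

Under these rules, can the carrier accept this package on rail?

No

Organic peroxide kit: self-accelerating decomposition temperature 43.9 °C ≤ 50 °C → Category SR (Self-Reactive).
The curing-agent paste has self-accelerating decomposition temperature 45.4 °C, which is ≤ 50 °C, so it is Category SR (Self-Reactive).
Category SR net quantity: (three 0.1 oz packs = 8.52 g) + (three 0.1 oz packs = 8.52 g) = 17.04 g.
17.04 g exceeds the rail limit of 10 g for Category SR.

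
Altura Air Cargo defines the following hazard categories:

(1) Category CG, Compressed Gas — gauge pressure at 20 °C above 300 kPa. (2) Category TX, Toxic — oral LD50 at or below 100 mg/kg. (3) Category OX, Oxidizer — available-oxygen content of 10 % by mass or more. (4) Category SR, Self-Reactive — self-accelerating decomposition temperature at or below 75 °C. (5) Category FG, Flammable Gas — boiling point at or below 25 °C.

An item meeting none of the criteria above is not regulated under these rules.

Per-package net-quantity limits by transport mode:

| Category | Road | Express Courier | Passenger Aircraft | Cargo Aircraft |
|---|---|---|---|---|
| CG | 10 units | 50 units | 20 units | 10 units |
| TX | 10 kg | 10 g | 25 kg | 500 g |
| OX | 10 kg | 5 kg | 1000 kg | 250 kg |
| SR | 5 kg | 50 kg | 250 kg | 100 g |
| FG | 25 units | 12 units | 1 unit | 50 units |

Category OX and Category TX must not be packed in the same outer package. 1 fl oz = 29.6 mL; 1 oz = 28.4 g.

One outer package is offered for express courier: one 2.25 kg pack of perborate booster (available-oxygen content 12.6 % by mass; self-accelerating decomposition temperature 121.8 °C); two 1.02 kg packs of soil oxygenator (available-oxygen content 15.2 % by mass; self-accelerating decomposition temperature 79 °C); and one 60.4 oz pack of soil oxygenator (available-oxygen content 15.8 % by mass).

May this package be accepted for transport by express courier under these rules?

The perborate booster has available-oxygen content 12.6 % by mass, which is ≥ 10 % by mass, so it is Category OX (Oxidizer).
Soil oxygenator: available-oxygen content 15.2 % by mass ≥ 10 % by mass → Category OX (Oxidizer).
The soil oxygenator has available-oxygen content 15.8 % by mass, which is ≥ 10 % by mass, so it is Category OX (Oxidizer).
Total Category OX: 2.25 kg + (two 1.02 kg packs = 2.04 kg) + (one 60.4 oz pack = 1715.36 g) = 6005.36 g.
6005.36 g > 5 kg (express courier limit, Category OX) — over the limit.

No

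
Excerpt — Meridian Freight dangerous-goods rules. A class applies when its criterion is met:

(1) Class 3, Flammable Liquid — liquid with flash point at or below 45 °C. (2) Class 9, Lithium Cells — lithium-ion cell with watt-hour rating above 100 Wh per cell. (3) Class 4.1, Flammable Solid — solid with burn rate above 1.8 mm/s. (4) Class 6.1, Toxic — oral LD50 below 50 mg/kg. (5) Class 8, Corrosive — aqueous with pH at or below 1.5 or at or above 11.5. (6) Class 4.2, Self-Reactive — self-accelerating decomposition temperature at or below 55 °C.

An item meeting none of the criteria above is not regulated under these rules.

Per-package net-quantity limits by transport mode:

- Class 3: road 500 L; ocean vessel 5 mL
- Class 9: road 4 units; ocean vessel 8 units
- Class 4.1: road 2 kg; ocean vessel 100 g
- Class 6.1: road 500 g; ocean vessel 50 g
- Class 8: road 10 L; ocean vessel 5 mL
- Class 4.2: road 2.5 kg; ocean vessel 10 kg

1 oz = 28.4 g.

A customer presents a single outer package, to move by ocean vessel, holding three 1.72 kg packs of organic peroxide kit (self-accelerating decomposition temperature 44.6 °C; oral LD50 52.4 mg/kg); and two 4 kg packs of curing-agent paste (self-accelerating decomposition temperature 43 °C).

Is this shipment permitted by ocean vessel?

No

The organic peroxide kit has self-accelerating decomposition temperature 44.6 °C, which is ≤ 55 °C, so it is Class 4.2 (Self-Reactive).
With self-accelerating decomposition temperature 43 °C (≤ 55 °C), the curing-agent paste falls in Class 4.2.
Total Class 4.2: (three 1.72 kg packs = 5.16 kg) + (two 4 kg packs = 8 kg) = 13.16 kg.
That exceeds the Class 4.2 ocean vessel limit of 10 kg.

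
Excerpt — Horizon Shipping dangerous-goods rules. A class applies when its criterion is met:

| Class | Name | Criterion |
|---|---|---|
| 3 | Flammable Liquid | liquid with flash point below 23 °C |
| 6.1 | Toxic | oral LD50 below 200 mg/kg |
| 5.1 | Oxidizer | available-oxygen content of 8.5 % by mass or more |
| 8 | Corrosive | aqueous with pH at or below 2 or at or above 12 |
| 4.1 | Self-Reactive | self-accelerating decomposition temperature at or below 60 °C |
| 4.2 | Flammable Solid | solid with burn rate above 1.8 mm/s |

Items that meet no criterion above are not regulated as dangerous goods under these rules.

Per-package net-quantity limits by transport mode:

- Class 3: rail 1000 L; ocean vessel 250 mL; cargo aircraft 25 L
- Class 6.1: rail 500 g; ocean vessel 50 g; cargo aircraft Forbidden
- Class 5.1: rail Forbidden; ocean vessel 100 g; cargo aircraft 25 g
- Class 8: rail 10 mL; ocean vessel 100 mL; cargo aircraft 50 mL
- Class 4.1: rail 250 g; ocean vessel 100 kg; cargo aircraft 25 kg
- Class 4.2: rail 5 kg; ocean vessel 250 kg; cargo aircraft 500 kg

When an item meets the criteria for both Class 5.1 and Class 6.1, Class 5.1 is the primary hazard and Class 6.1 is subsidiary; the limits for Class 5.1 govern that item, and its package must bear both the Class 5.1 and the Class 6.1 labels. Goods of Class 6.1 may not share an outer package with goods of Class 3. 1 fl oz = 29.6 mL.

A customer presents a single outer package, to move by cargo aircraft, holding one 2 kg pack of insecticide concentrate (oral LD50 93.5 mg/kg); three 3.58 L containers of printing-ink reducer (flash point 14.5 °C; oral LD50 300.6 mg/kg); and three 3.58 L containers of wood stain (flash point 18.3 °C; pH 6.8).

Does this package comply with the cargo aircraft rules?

Oral LD50 93.5 mg/kg meets the Class 6.1 criterion (Toxic), so the insecticide concentrate is Class 6.1.
With flash point 14.5 °C (< 23 °C), the printing-ink reducer falls in Class 3.
Wood stain: flash point 18.3 °C < 23 °C → Class 3 (Flammable Liquid).
Class 6.1 quantity: 2 kg.
By cargo aircraft, Class 6.1 is Forbidden regardless of quantity.
Total Class 3: (three 3.58 L containers = 10.74 L) + (three 3.58 L containers = 10.74 L) = 21.48 L.
21.48 L ≤ 25 L (cargo aircraft limit, Class 3) — within limit.
Class 6.1 and Class 3 may not share an outer package.

No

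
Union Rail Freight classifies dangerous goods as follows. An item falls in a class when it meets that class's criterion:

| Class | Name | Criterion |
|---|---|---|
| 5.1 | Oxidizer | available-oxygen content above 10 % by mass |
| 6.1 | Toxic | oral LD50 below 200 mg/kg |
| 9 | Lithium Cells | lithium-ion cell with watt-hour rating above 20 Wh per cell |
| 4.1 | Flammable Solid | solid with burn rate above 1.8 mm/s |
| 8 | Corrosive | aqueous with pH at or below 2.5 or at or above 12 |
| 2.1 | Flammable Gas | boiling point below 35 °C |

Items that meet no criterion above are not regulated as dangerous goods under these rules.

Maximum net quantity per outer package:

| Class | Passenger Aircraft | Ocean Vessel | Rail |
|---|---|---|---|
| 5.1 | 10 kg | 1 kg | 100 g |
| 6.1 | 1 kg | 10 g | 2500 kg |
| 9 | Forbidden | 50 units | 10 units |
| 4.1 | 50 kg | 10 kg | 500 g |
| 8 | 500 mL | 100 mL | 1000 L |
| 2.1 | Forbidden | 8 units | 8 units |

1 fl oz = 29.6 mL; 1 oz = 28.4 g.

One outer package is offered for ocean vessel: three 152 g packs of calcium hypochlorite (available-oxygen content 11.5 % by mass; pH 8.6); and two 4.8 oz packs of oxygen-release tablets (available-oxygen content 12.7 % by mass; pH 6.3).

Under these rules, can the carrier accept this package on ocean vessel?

Yes

Available-oxygen content 11.5 % by mass meets the Class 5.1 criterion (Oxidizer), so the calcium hypochlorite is Class 5.1.
Oxygen-release tablets: available-oxygen content 12.7 % by mass > 10 % by mass → Class 5.1 (Oxidizer).
Total Class 5.1: (three 152 g packs = 456 g) + (two 4.8 oz packs = 272.64 g) = 728.64 g.
728.64 g is within the ocean vessel limit of 1 kg for Class 5.1.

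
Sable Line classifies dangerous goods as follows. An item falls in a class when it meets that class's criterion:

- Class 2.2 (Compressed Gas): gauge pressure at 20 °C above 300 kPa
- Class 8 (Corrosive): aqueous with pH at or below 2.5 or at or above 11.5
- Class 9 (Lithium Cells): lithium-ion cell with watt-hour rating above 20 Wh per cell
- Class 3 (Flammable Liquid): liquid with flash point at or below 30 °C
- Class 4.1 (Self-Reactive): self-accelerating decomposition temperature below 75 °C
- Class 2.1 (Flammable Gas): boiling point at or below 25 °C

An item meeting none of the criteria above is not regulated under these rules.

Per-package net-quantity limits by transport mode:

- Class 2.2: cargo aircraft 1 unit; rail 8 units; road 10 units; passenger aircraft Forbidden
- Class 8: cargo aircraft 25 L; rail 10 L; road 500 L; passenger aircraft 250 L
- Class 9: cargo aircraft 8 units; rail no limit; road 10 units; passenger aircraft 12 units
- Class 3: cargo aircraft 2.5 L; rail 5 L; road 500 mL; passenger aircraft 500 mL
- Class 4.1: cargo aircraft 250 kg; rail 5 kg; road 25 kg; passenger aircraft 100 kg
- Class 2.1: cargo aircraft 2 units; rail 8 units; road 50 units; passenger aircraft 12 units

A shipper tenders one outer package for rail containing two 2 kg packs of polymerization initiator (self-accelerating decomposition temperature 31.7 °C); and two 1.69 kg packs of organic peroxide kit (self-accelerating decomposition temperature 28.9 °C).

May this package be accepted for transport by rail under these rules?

The polymerization initiator has self-accelerating decomposition temperature 31.7 °C, which is < 75 °C, so it is Class 4.1 (Self-Reactive).
The organic peroxide kit has self-accelerating decomposition temperature 28.9 °C, which is < 75 °C, so it is Class 4.1 (Self-Reactive).
Class 4.1 net quantity: (two 2 kg packs = 4 kg) + (two 1.69 kg packs = 3.38 kg) = 7.38 kg.
That exceeds the Class 4.1 rail limit of 5 kg.

No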